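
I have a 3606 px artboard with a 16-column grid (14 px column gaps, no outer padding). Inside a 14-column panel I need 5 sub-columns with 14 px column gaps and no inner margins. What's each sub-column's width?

16c + 15·14 = 3606 → 16c = 3396 → c = 212.25 px.
Span of 14: 14·212.25 + 13·14 = 2971.5 + 182 = 3153.5 px.
3153.5 − 4·14 = 3097.5; ÷5 gives d = 619.5 px.

619.5 px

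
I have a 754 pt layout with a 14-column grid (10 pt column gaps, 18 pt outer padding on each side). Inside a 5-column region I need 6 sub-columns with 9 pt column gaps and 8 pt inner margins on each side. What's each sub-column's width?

31.5 pt

Take off 36 pt of margins, leaving 718 pt.
14 columns + 13 column gaps: 14c + 13·10 = 718.
14c = 718 − 130 = 588, so c = 42 pt.
5 columns plus 4 column gaps: 210 + 40 = 250 pt.
Inner content = 250 − 2·8 = 234 pt.
Subtracting 5 column gaps of 9 leaves 189 for 6 columns, so d = 31.5 pt.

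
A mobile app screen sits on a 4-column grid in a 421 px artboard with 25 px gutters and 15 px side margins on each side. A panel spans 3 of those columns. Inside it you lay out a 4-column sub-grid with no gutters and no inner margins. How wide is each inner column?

71.75 px

Subtract both margins: 421 − 2·15 = 391 px.
391 − 3·25 = 316; ÷4 gives c = 79 px.
Span of 3: 3·79 + 2·25 = 237 + 50 = 287 px.
4d = 287 → d = 71.75 px.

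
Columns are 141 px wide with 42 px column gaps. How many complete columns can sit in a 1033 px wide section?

Each extra column adds 141 + 42 = 183 px.
(1033 + 42) / 183 = 5.87, so 5 columns fit.

5 columns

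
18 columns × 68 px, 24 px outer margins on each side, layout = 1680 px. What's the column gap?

Subtract both margins: 1680 − 2·24 = 1632 px.
18·68 + 17g = 1632 → 17g = 408 → g = 24 px.

24 px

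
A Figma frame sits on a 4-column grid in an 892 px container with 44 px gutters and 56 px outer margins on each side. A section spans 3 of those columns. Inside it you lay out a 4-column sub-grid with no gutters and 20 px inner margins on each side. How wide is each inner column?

133.5 px

Inside the margins: 892 − 112 = 780 px.
4c + 3·44 = 780 → 4c = 648 → c = 162 px.
3 columns plus 2 gutters: 486 + 88 = 574 px.
Inner content = 574 − 2·20 = 534 px.
534 / 4 = 133.5 px per column.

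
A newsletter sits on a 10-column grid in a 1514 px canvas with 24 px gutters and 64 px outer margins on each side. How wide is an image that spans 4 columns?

Take off 128 px of margins, leaving 1386 px.
Subtracting 9 gutters of 24 leaves 1170 for 10 columns, so c = 117 px.
4 columns plus 3 gutters: 468 + 72 = 540 px.

540 px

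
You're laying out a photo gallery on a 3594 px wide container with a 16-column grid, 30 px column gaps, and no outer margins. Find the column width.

196.5 px

3594 − 15·30 = 3144; ÷16 gives c = 196.5 px.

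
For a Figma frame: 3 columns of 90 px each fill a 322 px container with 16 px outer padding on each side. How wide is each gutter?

Subtract both margins: 322 − 2·16 = 290 px.
Columns use 270 px, leaving 20 px across 2 gutters = 10 px each.

10 px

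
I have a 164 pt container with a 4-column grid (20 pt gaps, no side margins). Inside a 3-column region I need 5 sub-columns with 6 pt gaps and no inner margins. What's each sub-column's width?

18.8 pt

Subtracting 3 gaps of 20 leaves 104 for 4 columns, so c = 26 pt.
3 columns plus 2 gaps: 78 + 40 = 118 pt.
Subtracting 4 gaps of 6 leaves 94 for 5 columns, so d = 18.8 pt.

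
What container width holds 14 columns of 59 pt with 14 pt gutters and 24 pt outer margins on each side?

1056 pt

Container = 2·24 + 14·59 + 13·14 = 48 + 826 + 182 = 1056 pt.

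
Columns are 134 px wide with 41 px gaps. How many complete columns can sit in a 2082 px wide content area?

12 columns

Each extra column adds 134 + 41 = 175 px.
(2082 + 41) / 175 = 12.13, so 12 columns fit.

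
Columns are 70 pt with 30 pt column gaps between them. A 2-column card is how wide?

170 pt

Span of 2: 2·70 + 1·30 = 140 + 30 = 170 pt.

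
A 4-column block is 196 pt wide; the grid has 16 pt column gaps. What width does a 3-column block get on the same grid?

4 columns + 3 column gaps: 4c + 3·16 = 196.
4c = 196 − 48 = 148, so c = 37 pt.
Span of 3: 3·37 + 2·16 = 111 + 32 = 143 pt.

143 pt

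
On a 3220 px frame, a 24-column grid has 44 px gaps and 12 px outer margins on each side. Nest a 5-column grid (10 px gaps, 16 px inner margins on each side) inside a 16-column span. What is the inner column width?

408.8 px

Take off 24 px of margins, leaving 3196 px.
24c + 23·44 = 3196 → 24c = 2184 → c = 91 px.
16 columns plus 15 gaps: 1456 + 660 = 2116 px.
Inner content = 2116 − 2·16 = 2084 px.
Subtracting 4 gaps of 10 leaves 2044 for 5 columns, so d = 408.8 px.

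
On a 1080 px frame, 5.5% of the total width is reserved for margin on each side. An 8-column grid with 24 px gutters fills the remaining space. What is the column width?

Margins: 5.5% × 1080 = 59.4 px each, so content = 1080 − 118.8 = 961.2 px.
8 columns + 7 gutters: 8c + 7·24 = 961.2.
8c = 961.2 − 168 = 793.2, so c = 99.15 px.

99.15 px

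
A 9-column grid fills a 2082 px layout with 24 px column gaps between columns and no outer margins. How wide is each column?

210 px

9 columns + 8 column gaps: 9c + 8·24 = 2082.
9c = 2082 − 192 = 1890, so c = 210 px.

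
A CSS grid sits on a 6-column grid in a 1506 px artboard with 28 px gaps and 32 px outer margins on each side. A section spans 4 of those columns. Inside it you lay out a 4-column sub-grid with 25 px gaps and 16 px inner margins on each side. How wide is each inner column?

211.25 px

Subtract both margins: 1506 − 2·32 = 1442 px.
6 columns + 5 gaps: 6c + 5·28 = 1442.
6c = 1442 − 140 = 1302, so c = 217 px.
Span of 4: 4·217 + 3·28 = 868 + 84 = 952 px.
Inner content = 952 − 2·16 = 920 px.
4 columns + 3 gaps: 4d + 3·25 = 920.
4d = 920 − 75 = 845, so d = 211.25 px.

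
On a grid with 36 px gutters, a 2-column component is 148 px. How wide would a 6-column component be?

148 − 1·36 = 112; ÷2 gives c = 56 px.
Span of 6: 6·56 + 5·36 = 336 + 180 = 516 px.

516 px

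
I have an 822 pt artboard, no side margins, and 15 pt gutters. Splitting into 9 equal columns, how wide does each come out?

822 − 8·15 = 702; ÷9 gives c = 78 pt.

78 pt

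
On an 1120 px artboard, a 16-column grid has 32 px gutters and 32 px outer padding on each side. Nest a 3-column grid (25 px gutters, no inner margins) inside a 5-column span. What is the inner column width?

86 px

Subtract both margins: 1120 − 2·32 = 1056 px.
16c + 15·32 = 1056 → 16c = 576 → c = 36 px.
5-column span = 5·36 + 4·32 = 308 px.
Subtracting 2 gutters of 25 leaves 258 for 3 columns, so d = 86 px.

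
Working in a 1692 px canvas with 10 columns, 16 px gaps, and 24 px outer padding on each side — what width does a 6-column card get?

980 px

Content width = 1692 − 2·24 = 1644 px.
1644 − 9·16 = 1500; ÷10 gives c = 150 px.
Span of 6: 6·150 + 5·16 = 900 + 80 = 980 px.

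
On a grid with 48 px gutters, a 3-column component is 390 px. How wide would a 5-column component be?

3 columns + 2 gutters: 3c + 2·48 = 390.
3c = 390 − 96 = 294, so c = 98 px.
5 columns plus 4 gutters: 490 + 192 = 682 px.

682 px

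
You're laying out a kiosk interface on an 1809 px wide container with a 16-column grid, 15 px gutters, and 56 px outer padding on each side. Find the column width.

Content width = 1809 − 2·56 = 1697 px.
16 columns + 15 gutters: 16c + 15·15 = 1697.
16c = 1697 − 225 = 1472, so c = 92 px.

92 px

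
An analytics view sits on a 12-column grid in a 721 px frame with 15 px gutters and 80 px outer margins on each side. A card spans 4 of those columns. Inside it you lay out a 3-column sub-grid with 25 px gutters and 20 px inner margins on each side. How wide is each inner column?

29 px

Inside the margins: 721 − 160 = 561 px.
561 − 11·15 = 396; ÷12 gives c = 33 px.
Span of 4: 4·33 + 3·15 = 132 + 45 = 177 px.
Inner content = 177 − 2·20 = 137 px.
3d + 2·25 = 137 → 3d = 87 → d = 29 px.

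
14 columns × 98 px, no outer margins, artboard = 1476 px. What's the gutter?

Columns use 1372 px, leaving 104 px across 13 gutters = 8 px each.

8 px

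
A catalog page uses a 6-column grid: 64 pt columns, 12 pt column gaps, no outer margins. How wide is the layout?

Summing: 384 + 60 = 444 pt.

444 pt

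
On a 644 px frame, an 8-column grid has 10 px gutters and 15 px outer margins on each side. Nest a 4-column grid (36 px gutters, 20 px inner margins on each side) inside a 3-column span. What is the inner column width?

Outer content = 644 − 2·15 = 614 px.
8 columns + 7 gutters: 8c + 7·10 = 614.
8c = 614 − 70 = 544, so c = 68 px.
3-column span = 3·68 + 2·10 = 224 px.
Inner content = 224 − 2·20 = 184 px.
4 columns + 3 gutters: 4d + 3·36 = 184.
4d = 184 − 108 = 76, so d = 19 px.

19 px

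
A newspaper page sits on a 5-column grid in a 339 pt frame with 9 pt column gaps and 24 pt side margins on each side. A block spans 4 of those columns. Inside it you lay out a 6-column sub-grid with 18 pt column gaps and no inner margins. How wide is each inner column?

23.5 pt

Subtract both margins: 339 − 2·24 = 291 pt.
5 columns + 4 column gaps: 5c + 4·9 = 291.
5c = 291 − 36 = 255, so c = 51 pt.
Span of 4: 4·51 + 3·9 = 204 + 27 = 231 pt.
6 columns + 5 column gaps: 6d + 5·18 = 231.
6d = 231 − 90 = 141, so d = 23.5 pt.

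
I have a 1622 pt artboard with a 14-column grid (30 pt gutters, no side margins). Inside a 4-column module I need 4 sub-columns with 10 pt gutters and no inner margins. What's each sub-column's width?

103 pt

Subtracting 13 gutters of 30 leaves 1232 for 14 columns, so c = 88 pt.
4-column span = 4·88 + 3·30 = 442 pt.
4 columns + 3 gutters: 4d + 3·10 = 442.
4d = 442 − 30 = 412, so d = 103 pt.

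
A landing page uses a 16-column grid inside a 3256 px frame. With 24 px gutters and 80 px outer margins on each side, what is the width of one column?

171 px

Take off 160 px of margins, leaving 3096 px.
16 columns + 15 gutters: 16c + 15·24 = 3096.
16c = 3096 − 360 = 2736, so c = 171 px.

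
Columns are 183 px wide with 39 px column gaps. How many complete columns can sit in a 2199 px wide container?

10 columns

Each extra column adds 183 + 39 = 222 px.
(2199 + 39) / 222 = 10.08, so 10 columns fit.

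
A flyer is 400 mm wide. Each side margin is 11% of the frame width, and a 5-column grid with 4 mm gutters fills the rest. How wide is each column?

59.2 mm

400 × (1 − 2·11%) = 400 × 78% = 312 mm for the columns.
5c + 4·4 = 312 → 5c = 296 → c = 59.2 mm.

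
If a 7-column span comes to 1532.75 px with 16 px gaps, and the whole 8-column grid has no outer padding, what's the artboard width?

1532.75 − 6·16 = 1436.75; ÷7 gives c = 205.25 px.
Total width: 8·205.25 + 7·16 = 1754 px.

1754 px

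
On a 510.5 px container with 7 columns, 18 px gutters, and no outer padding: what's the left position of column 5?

302 px

510.5 − 6·18 = 402.5; ÷7 gives c = 57.5 px.
Before column 5: 4 columns + 4 gutters.
Offset = 4·(57.5 + 18) = 4·75.5 = 302 px.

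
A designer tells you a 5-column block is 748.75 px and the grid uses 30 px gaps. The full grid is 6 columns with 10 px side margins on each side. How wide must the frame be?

924.5 px

5 columns + 4 gaps: 5c + 4·30 = 748.75.
5c = 748.75 − 120 = 628.75, so c = 125.75 px.
Total width: 2·10 + 6·125.75 + 5·30 = 924.5 px.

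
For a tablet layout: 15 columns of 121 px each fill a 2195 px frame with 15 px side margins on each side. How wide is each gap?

Inside the margins: 2195 − 30 = 2165 px.
15·121 + 14g = 2165 → 14g = 350 → g = 25 px.

25 px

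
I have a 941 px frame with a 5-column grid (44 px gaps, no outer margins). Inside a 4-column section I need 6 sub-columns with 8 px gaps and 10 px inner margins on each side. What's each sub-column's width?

5c + 4·44 = 941 → 5c = 765 → c = 153 px.
4 columns plus 3 gaps: 612 + 132 = 744 px.
Inner content = 744 − 2·10 = 724 px.
Subtracting 5 gaps of 8 leaves 684 for 6 columns, so d = 114 px.

114 px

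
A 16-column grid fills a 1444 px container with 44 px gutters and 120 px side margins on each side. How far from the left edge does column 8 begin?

Take off 240 px of margins, leaving 1204 px.
16 columns + 15 gutters: 16c + 15·44 = 1204.
16c = 1204 − 660 = 544, so c = 34 px.
Before column 8: the margin + 7 columns + 7 gutters.
Offset = 120 + 7·(34 + 44) = 120 + 546 = 666 px.

666 px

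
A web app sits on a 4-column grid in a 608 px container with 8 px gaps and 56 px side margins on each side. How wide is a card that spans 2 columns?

Take off 112 px of margins, leaving 496 px.
496 − 3·8 = 472; ÷4 gives c = 118 px.
Span of 2: 2·118 + 1·8 = 236 + 8 = 244 px.

244 px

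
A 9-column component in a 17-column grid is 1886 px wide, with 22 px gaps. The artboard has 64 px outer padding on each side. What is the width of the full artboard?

1886 − 8·22 = 1710; ÷9 gives c = 190 px.
Adding margins, columns and gutters: 128 + 3230 + 352 = 3710 px.

3710 px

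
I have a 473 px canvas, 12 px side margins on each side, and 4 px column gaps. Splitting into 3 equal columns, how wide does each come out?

Subtract both margins: 473 − 2·12 = 449 px.
3 columns + 2 column gaps: 3c + 2·4 = 449.
3c = 449 − 8 = 441, so c = 147 px.

147 px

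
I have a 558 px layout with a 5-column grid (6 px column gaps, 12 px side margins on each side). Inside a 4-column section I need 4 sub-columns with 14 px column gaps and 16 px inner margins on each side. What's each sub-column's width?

Outer content = 558 − 2·12 = 534 px.
Subtracting 4 column gaps of 6 leaves 510 for 5 columns, so c = 102 px.
4 columns plus 3 column gaps: 408 + 18 = 426 px.
Inner content = 426 − 2·16 = 394 px.
4d + 3·14 = 394 → 4d = 352 → d = 88 px.

88 px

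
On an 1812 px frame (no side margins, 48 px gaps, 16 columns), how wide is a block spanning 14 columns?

16c + 15·48 = 1812 → 16c = 1092 → c = 68.25 px.
14 columns plus 13 gaps: 955.5 + 624 = 1579.5 px.

1579.5 px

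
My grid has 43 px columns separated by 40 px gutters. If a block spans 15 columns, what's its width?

Span of 15: 15·43 + 14·40 = 645 + 560 = 1205 px.

1205 px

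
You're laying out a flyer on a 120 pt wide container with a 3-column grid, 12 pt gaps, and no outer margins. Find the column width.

32 pt

3c + 2·12 = 120 → 3c = 96 → c = 32 pt.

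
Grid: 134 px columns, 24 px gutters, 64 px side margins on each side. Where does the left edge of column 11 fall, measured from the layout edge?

1644 px

Each column+gutter stride is 158 px; 10 of them past the 64 px margin is 64 + 1580 = 1644 px.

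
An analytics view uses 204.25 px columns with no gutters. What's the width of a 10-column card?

2042.5 px

With no gutters, 10 columns span 10·204.25 = 2042.5 px.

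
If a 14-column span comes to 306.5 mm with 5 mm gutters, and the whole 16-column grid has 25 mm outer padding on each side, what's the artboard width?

14 columns + 13 gutters: 14c + 13·5 = 306.5.
14c = 306.5 − 65 = 241.5, so c = 17.25 mm.
Adding margins, columns and gutters: 50 + 276 + 75 = 401 mm.

401 mm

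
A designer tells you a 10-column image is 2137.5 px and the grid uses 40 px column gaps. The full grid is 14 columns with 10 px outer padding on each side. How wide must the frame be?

3028.5 px

2137.5 − 9·40 = 1777.5; ÷10 gives c = 177.75 px.
Total width: 2·10 + 14·177.75 + 13·40 = 3028.5 px.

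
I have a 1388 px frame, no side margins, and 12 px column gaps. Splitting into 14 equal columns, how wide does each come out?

14 columns + 13 column gaps: 14c + 13·12 = 1388.
14c = 1388 − 156 = 1232, so c = 88 px.

88 px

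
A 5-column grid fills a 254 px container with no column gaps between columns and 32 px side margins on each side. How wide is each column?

38 px

Take off 64 px of margins, leaving 190 px.
190 / 5 = 38 px per column.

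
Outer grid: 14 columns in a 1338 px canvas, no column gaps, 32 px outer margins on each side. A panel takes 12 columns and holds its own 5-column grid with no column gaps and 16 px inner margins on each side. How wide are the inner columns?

212 px

Inside the margins: 1338 − 64 = 1274 px.
With no column gaps, each column is 1274/14 = 91 px.
With no column gaps, 12 columns span 12·91 = 1092 px.
Inner content = 1092 − 2·16 = 1060 px.
1060 / 5 = 212 px per column.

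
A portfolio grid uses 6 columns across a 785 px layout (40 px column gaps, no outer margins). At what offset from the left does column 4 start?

412.5 px

785 − 5·40 = 585; ÷6 gives c = 97.5 px.
Before column 4: 3 columns + 3 column gaps.
Offset = 3·(97.5 + 40) = 3·137.5 = 412.5 px.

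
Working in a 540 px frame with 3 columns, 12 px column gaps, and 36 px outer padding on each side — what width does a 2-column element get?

308 px

Take off 72 px of margins, leaving 468 px.
Subtracting 2 column gaps of 12 leaves 444 for 3 columns, so c = 148 px.
2 columns plus 1 column gap: 296 + 12 = 308 px.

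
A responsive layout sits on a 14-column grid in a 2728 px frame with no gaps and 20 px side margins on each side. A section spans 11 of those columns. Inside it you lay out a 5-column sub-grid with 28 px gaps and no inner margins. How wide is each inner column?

400 px

Outer content = 2728 − 2·20 = 2688 px.
14c = 2688 → c = 192 px.
11-column span = 11·192 = 2112 px.
2112 − 4·28 = 2000; ÷5 gives d = 400 px.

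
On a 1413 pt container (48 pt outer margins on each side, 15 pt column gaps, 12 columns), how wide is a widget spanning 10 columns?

1095 pt

Subtract both margins: 1413 − 2·48 = 1317 pt.
12 columns + 11 column gaps: 12c + 11·15 = 1317.
12c = 1317 − 165 = 1152, so c = 96 pt.
10-column span = 10·96 + 9·15 = 1095 pt.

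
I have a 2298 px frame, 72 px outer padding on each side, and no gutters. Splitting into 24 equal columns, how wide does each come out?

89.75 px

Subtract both margins: 2298 − 2·72 = 2154 px.
With no gutters, each column is 2154/24 = 89.75 px.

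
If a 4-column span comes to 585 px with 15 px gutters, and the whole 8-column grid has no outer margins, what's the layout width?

585 − 3·15 = 540; ÷4 gives c = 135 px.
Layout = 8·135 + 7·15 = 1080 + 105 = 1185 px.

1185 px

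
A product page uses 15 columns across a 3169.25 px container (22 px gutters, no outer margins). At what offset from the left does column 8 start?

15 columns + 14 gutters: 15c + 14·22 = 3169.25.
15c = 3169.25 − 308 = 2861.25, so c = 190.75 px.
No margin, so column 8 starts at 7·(column + gutter) = 7·212.75 = 1489.25 px.

1489.25 px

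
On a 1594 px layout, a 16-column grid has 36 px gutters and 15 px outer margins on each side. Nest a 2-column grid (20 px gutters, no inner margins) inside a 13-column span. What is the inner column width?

622 px

Outer content = 1594 − 2·15 = 1564 px.
1564 − 15·36 = 1024; ÷16 gives c = 64 px.
13 columns plus 12 gutters: 832 + 432 = 1264 px.
2 columns + 1 gutter: 2d + 1·20 = 1264.
2d = 1264 − 20 = 1244, so d = 622 px.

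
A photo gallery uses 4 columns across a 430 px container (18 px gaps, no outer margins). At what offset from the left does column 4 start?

430 − 3·18 = 376; ÷4 gives c = 94 px.
Before column 4: 3 columns + 3 gaps.
Offset = 3·(94 + 18) = 3·112 = 336 px.

336 px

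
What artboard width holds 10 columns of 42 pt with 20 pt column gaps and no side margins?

Artboard = 10·42 + 9·20 = 420 + 180 = 600 pt.

600 pt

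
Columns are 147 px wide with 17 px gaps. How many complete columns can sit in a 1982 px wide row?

12 columns

12 columns: 12·147 + 11·17 = 1951 px ≤ 1982.
13 columns: 2115 px > 1982. So 12.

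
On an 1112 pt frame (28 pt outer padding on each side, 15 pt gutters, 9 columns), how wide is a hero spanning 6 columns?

699 pt

Inside the margins: 1112 − 56 = 1056 pt.
9c + 8·15 = 1056 → 9c = 936 → c = 104 pt.
6 columns plus 5 gutters: 624 + 75 = 699 pt.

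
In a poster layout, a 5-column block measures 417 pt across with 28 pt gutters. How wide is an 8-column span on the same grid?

684 pt

5c + 4·28 = 417 → 5c = 305 → c = 61 pt.
Span of 8: 8·61 + 7·28 = 488 + 196 = 684 pt.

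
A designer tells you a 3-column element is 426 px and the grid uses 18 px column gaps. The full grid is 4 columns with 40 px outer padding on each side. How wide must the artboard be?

654 px

3c + 2·18 = 426 → 3c = 390 → c = 130 px.
Total width: 2·40 + 4·130 + 3·18 = 654 px.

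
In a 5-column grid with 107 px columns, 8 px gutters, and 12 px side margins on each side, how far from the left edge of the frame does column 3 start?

Each column+gutter stride is 115 px; 2 of them past the 12 px margin is 12 + 230 = 242 px.

242 px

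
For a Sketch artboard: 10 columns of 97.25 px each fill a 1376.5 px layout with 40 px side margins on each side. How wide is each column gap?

Take off 80 px of margins, leaving 1296.5 px.
10·97.25 + 9g = 1296.5 → 9g = 324 → g = 36 px.

36 px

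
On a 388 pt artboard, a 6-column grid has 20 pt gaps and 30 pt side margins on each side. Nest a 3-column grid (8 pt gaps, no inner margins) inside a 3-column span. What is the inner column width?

46 pt

Subtract both margins: 388 − 2·30 = 328 pt.
6c + 5·20 = 328 → 6c = 228 → c = 38 pt.
Span of 3: 3·38 + 2·20 = 114 + 40 = 154 pt.
Subtracting 2 gaps of 8 leaves 138 for 3 columns, so d = 46 pt.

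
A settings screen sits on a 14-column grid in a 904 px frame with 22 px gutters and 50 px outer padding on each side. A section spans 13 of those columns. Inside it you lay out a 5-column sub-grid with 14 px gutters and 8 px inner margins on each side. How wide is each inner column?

Outer content = 904 − 2·50 = 804 px.
14 columns + 13 gutters: 14c + 13·22 = 804.
14c = 804 − 286 = 518, so c = 37 px.
13 columns plus 12 gutters: 481 + 264 = 745 px.
Inner content = 745 − 2·8 = 729 px.
5d + 4·14 = 729 → 5d = 673 → d = 134.6 px.

134.6 px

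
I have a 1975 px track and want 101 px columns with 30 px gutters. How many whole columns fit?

15 columns

Each extra column adds 101 + 30 = 131 px.
(1975 + 30) / 131 = 15.31, so 15 columns fit.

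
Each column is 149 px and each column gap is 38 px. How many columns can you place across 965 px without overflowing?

5 columns

Each extra column adds 149 + 38 = 187 px.
(965 + 38) / 187 = 5.36, so 5 columns fit.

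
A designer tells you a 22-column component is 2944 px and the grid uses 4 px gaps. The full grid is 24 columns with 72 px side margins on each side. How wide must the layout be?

3356 px

Subtracting 21 gaps of 4 leaves 2860 for 22 columns, so c = 130 px.
Layout = 2·72 + 24·130 + 23·4 = 144 + 3120 + 92 = 3356 px.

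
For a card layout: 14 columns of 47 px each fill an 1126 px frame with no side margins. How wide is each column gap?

36 px

14 columns take 14·47 = 658 px; remaining 468 splits into 13 column gaps.
g = 468 / 13 = 36 px.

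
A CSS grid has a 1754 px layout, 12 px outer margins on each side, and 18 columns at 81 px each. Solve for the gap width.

16 px

Content width = 1754 − 2·12 = 1730 px.
18·81 + 17g = 1730 → 17g = 272 → g = 16 px.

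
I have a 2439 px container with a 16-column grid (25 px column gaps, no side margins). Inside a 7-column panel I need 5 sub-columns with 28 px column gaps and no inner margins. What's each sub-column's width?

Subtracting 15 column gaps of 25 leaves 2064 for 16 columns, so c = 129 px.
7 columns plus 6 column gaps: 903 + 150 = 1053 px.
5 columns + 4 column gaps: 5d + 4·28 = 1053.
5d = 1053 − 112 = 941, so d = 188.2 px.

188.2 px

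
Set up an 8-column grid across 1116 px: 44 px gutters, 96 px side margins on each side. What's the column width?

77 px

Take off 192 px of margins, leaving 924 px.
Subtracting 7 gutters of 44 leaves 616 for 8 columns, so c = 77 px.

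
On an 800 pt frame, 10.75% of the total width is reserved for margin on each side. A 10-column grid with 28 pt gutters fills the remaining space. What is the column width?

37.6 pt

800 × (1 − 2·10.75%) = 800 × 78.5% = 628 pt for the columns.
10c + 9·28 = 628 → 10c = 376 → c = 37.6 pt.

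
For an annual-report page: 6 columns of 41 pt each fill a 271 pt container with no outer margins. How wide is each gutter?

6·41 + 5g = 271 → 5g = 25 → g = 5 pt.

5 pt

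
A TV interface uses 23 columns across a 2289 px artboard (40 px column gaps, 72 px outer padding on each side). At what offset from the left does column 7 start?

642 px

Subtract both margins: 2289 − 2·72 = 2145 px.
23 columns + 22 column gaps: 23c + 22·40 = 2145.
23c = 2145 − 880 = 1265, so c = 55 px.
Column 7 starts at margin + 6·(column + gutter) = 72 + 6·95 = 642 px.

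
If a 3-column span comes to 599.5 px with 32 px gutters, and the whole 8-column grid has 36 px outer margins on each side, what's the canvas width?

1724 px

3 columns + 2 gutters: 3c + 2·32 = 599.5.
3c = 599.5 − 64 = 535.5, so c = 178.5 px.
Adding margins, columns and gutters: 72 + 1428 + 224 = 1724 px.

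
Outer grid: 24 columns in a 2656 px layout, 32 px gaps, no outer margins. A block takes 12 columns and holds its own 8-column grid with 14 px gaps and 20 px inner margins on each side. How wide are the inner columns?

146.75 px

2656 − 23·32 = 1920; ÷24 gives c = 80 px.
12 columns plus 11 gaps: 960 + 352 = 1312 px.
Inner content = 1312 − 2·20 = 1272 px.
8 columns + 7 gaps: 8d + 7·14 = 1272.
8d = 1272 − 98 = 1174, so d = 146.75 px.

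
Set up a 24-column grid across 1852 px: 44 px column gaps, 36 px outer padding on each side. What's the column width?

32 px

Take off 72 px of margins, leaving 1780 px.
24 columns + 23 column gaps: 24c + 23·44 = 1780.
24c = 1780 − 1012 = 768, so c = 32 px.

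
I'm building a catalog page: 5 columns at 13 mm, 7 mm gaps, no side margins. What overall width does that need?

93 mm

Layout = 5·13 + 4·7 = 65 + 28 = 93 mm.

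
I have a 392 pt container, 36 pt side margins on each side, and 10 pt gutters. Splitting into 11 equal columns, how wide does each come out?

Subtract both margins: 392 − 2·36 = 320 pt.
11c + 10·10 = 320 → 11c = 220 → c = 20 pt.

20 pt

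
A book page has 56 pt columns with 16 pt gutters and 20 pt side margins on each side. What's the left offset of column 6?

380 pt

Each column+gutter stride is 72 pt; 5 of them past the 20 pt margin is 20 + 360 = 380 pt.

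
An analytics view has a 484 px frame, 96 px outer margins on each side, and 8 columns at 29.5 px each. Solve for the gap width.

Take off 192 px of margins, leaving 292 px.
8·29.5 + 7g = 292 → 7g = 56 → g = 8 px.

8 px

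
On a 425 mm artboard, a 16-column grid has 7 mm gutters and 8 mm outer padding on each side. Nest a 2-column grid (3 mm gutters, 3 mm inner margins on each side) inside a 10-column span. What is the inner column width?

122 mm

Subtract both margins: 425 − 2·8 = 409 mm.
16 columns + 15 gutters: 16c + 15·7 = 409.
16c = 409 − 105 = 304, so c = 19 mm.
10 columns plus 9 gutters: 190 + 63 = 253 mm.
Inner content = 253 − 2·3 = 247 mm.
2 columns + 1 gutter: 2d + 1·3 = 247.
2d = 247 − 3 = 244, so d = 122 mm.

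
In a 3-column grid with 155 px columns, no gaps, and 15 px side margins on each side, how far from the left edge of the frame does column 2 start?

Each column+gutter stride is 155 px; 1 of them past the 15 px margin is 15 + 155 = 170 px.

170 px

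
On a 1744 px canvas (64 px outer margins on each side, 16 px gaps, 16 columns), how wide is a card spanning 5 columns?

494 px

Content width = 1744 − 2·64 = 1616 px.
16 columns + 15 gaps: 16c + 15·16 = 1616.
16c = 1616 − 240 = 1376, so c = 86 px.
Span of 5: 5·86 + 4·16 = 430 + 64 = 494 px.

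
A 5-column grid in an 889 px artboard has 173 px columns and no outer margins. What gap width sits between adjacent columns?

6 px

5 columns take 5·173 = 865 px; remaining 24 splits into 4 gaps.
g = 24 / 4 = 6 px.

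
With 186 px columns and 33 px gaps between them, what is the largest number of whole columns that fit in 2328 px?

10 columns

10 columns: 10·186 + 9·33 = 2157 px ≤ 2328.
11 columns: 2376 px > 2328. So 10.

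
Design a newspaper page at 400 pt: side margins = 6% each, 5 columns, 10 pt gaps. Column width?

62.4 pt

400 × (1 − 2·6%) = 400 × 88% = 352 pt for the columns.
5c + 4·10 = 352 → 5c = 312 → c = 62.4 pt.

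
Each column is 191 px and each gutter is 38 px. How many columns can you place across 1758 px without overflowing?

Each extra column adds 191 + 38 = 229 px.
(1758 + 38) / 229 = 7.84, so 7 columns fit.

7 columns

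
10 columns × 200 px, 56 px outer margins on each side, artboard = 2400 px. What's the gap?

32 px

Take off 112 px of margins, leaving 2288 px.
Columns use 2000 px, leaving 288 px across 9 gaps = 32 px each.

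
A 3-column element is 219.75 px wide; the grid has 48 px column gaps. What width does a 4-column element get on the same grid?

219.75 − 2·48 = 123.75; ÷3 gives c = 41.25 px.
4 columns plus 3 column gaps: 165 + 144 = 309 px.

309 px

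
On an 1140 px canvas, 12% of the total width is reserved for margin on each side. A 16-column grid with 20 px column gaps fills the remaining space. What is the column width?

1140 × (1 − 2·12%) = 1140 × 76% = 866.4 px for the columns.
Subtracting 15 column gaps of 20 leaves 566.4 for 16 columns, so c = 35.4 px.

35.4 px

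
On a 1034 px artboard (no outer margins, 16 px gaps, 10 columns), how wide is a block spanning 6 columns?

614 px

Subtracting 9 gaps of 16 leaves 890 for 10 columns, so c = 89 px.
Span of 6: 6·89 + 5·16 = 534 + 80 = 614 px.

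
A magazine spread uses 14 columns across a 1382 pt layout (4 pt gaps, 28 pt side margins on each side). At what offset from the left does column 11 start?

978 pt

Take off 56 pt of margins, leaving 1326 pt.
1326 − 13·4 = 1274; ÷14 gives c = 91 pt.
Column 11 starts at margin + 10·(column + gutter) = 28 + 10·95 = 978 pt.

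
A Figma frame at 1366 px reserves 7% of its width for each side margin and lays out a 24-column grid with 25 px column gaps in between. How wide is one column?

1366 × (1 − 2·7%) = 1366 × 86% = 1174.76 px for the columns.
24 columns + 23 column gaps: 24c + 23·25 = 1174.76.
24c = 1174.76 − 575 = 599.76, so c = 24.99 px.

24.99 px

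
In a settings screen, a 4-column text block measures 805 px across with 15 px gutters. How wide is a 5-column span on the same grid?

805 − 3·15 = 760; ÷4 gives c = 190 px.
Span of 5: 5·190 + 4·15 = 950 + 60 = 1010 px.

1010 px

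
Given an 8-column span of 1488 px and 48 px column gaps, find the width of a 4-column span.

8 columns + 7 column gaps: 8c + 7·48 = 1488.
8c = 1488 − 336 = 1152, so c = 144 px.
4 columns plus 3 column gaps: 576 + 144 = 720 px.

720 px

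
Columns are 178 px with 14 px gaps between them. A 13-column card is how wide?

2482 px

Span of 13: 13·178 + 12·14 = 2314 + 168 = 2482 px.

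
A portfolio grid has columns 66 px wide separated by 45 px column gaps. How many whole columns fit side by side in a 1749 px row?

16 columns

Each extra column adds 66 + 45 = 111 px.
(1749 + 45) / 111 = 16.16, so 16 columns fit.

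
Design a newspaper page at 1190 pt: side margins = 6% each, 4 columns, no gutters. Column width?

Each margin = 6% of 1190 = 71.4 pt; content = 1190 − 2·71.4 = 1047.2 pt.
4c = 1047.2 → c = 261.8 pt.

261.8 pt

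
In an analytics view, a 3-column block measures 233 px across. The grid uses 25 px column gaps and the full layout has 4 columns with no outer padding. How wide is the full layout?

3c + 2·25 = 233 → 3c = 183 → c = 61 px.
Summing: 244 + 75 = 319 px.

319 px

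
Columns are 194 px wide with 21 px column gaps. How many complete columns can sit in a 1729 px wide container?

8 columns

k columns need k·194 + (k−1)·21 = k·215 − 21.
k·215 − 21 ≤ 1729 → k ≤ 1750 / 215 ≈ 8.14, so k = 8.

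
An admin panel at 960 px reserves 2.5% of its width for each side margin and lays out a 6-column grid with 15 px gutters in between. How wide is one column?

139.5 px

960 × (1 − 2·2.5%) = 960 × 95% = 912 px for the columns.
Subtracting 5 gutters of 15 leaves 837 for 6 columns, so c = 139.5 px.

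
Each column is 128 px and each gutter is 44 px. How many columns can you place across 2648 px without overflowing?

15 columns

Each extra column adds 128 + 44 = 172 px.
(2648 + 44) / 172 = 15.65, so 15 columns fit.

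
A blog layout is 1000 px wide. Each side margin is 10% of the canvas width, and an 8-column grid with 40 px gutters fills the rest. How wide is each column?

65 px

1000 × (1 − 2·10%) = 1000 × 80% = 800 px for the columns.
Subtracting 7 gutters of 40 leaves 520 for 8 columns, so c = 65 px.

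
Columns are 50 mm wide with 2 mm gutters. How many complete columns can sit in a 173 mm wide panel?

3 columns

Each extra column adds 50 + 2 = 52 mm.
(173 + 2) / 52 = 3.37, so 3 columns fit.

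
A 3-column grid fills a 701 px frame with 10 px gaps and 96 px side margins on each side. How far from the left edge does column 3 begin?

Inside the margins: 701 − 192 = 509 px.
3 columns + 2 gaps: 3c + 2·10 = 509.
3c = 509 − 20 = 489, so c = 163 px.
Column 3 starts at margin + 2·(column + gutter) = 96 + 2·173 = 442 px.

442 px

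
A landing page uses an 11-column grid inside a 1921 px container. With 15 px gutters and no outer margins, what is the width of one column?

Subtracting 10 gutters of 15 leaves 1771 for 11 columns, so c = 161 px.

161 px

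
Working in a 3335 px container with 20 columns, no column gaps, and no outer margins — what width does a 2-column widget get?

20c = 3335 → c = 166.75 px.
2-column span = 2·166.75 = 333.5 px.

333.5 px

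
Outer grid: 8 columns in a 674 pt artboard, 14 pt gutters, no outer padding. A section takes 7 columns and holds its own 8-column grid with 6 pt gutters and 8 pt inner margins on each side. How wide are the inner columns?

66.25 pt

8c + 7·14 = 674 → 8c = 576 → c = 72 pt.
7-column span = 7·72 + 6·14 = 588 pt.
Inner content = 588 − 2·8 = 572 pt.
8 columns + 7 gutters: 8d + 7·6 = 572.
8d = 572 − 42 = 530, so d = 66.25 pt.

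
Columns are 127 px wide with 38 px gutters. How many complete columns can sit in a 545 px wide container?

Each extra column adds 127 + 38 = 165 px.
(545 + 38) / 165 = 3.53, so 3 columns fit.

3 columns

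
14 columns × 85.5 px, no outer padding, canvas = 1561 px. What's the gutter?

Columns use 1197 px, leaving 364 px across 13 gutters = 28 px each.

28 px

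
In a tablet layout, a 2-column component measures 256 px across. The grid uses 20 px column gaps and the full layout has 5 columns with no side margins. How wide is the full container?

256 − 1·20 = 236; ÷2 gives c = 118 px.
Total width: 5·118 + 4·20 = 670 px.

670 px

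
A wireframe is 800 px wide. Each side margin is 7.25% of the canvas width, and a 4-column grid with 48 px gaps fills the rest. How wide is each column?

135 px

Margins: 7.25% × 800 = 58 px each, so content = 800 − 116 = 684 px.
684 − 3·48 = 540; ÷4 gives c = 135 px.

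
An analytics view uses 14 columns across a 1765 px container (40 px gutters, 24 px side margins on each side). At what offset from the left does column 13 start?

Take off 48 px of margins, leaving 1717 px.
1717 − 13·40 = 1197; ÷14 gives c = 85.5 px.
Column 13 starts at margin + 12·(column + gutter) = 24 + 12·125.5 = 1530 px.

1530 px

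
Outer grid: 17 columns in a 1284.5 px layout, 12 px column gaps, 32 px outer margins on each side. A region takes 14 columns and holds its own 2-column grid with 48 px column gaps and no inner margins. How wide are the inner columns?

Take off 64 px of margins, leaving 1220.5 px.
17 columns + 16 column gaps: 17c + 16·12 = 1220.5.
17c = 1220.5 − 192 = 1028.5, so c = 60.5 px.
14 columns plus 13 column gaps: 847 + 156 = 1003 px.
2d + 1·48 = 1003 → 2d = 955 → d = 477.5 px.

477.5 px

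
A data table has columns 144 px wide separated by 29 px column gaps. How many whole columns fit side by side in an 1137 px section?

Each extra column adds 144 + 29 = 173 px.
(1137 + 29) / 173 = 6.74, so 6 columns fit.

6 columns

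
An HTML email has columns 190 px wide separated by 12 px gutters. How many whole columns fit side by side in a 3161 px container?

15 columns: 15·190 + 14·12 = 3018 px ≤ 3161.
16 columns: 3220 px > 3161. So 15.

15 columns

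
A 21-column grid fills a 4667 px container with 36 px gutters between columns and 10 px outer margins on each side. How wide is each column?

187 px

Subtract both margins: 4667 − 2·10 = 4647 px.
21 columns + 20 gutters: 21c + 20·36 = 4647.
21c = 4647 − 720 = 3927, so c = 187 px.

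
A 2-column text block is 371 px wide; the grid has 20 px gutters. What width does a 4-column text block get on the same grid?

762 px

2 columns + 1 gutter: 2c + 1·20 = 371.
2c = 371 − 20 = 351, so c = 175.5 px.
Span of 4: 4·175.5 + 3·20 = 702 + 60 = 762 px.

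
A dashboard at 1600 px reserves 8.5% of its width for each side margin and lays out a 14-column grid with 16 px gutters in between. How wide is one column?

80 px

Each margin = 8.5% of 1600 = 136 px; content = 1600 − 2·136 = 1328 px.
14c + 13·16 = 1328 → 14c = 1120 → c = 80 px.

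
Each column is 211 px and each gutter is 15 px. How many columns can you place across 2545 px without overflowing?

11 columns

Each extra column adds 211 + 15 = 226 px.
(2545 + 15) / 226 = 11.33, so 11 columns fit.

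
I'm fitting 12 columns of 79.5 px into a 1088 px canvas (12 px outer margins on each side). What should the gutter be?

10 px

Take off 24 px of margins, leaving 1064 px.
12 columns take 12·79.5 = 954 px; remaining 110 splits into 11 gutters.
g = 110 / 11 = 10 px.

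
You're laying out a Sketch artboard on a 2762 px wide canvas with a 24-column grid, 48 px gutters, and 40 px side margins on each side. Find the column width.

65.75 px

Content width = 2762 − 2·40 = 2682 px.
Subtracting 23 gutters of 48 leaves 1578 for 24 columns, so c = 65.75 px.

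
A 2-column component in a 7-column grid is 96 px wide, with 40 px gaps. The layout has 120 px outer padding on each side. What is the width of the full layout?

676 px

Subtracting 1 gap of 40 leaves 56 for 2 columns, so c = 28 px.
Layout = 2·120 + 7·28 + 6·40 = 240 + 196 + 240 = 676 px.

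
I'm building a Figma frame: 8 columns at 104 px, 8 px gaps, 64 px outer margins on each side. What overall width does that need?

Artboard = 2·64 + 8·104 + 7·8 = 128 + 832 + 56 = 1016 px.

1016 px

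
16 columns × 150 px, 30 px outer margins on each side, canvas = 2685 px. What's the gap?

15 px

Take off 60 px of margins, leaving 2625 px.
16 columns take 16·150 = 2400 px; remaining 225 splits into 15 gaps.
g = 225 / 15 = 15 px.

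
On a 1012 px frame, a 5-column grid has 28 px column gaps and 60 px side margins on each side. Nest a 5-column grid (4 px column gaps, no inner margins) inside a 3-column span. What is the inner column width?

101.6 px

Subtract both margins: 1012 − 2·60 = 892 px.
5 columns + 4 column gaps: 5c + 4·28 = 892.
5c = 892 − 112 = 780, so c = 156 px.
3 columns plus 2 column gaps: 468 + 56 = 524 px.
5 columns + 4 column gaps: 5d + 4·4 = 524.
5d = 524 − 16 = 508, so d = 101.6 px.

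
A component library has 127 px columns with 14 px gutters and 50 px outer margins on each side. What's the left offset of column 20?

2729 px

Each column+gutter stride is 141 px; 19 of them past the 50 px margin is 50 + 2679 = 2729 px.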